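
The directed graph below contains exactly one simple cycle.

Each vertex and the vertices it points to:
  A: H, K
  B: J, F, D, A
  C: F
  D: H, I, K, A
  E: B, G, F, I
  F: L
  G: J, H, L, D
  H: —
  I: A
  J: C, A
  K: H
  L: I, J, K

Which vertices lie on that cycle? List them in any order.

DFS with gray/black marking from L:
L gray
  I gray
    A gray
      H gray
      H black
      K gray
        K→H: H black — skip
      K black
    A black
  I black
  J gray
    C gray
      F gray
        F→L: L is gray → back edge
Back edge closes the cycle L → J → C → F → L; its vertices are {C, F, J, L}.

C, F, J, L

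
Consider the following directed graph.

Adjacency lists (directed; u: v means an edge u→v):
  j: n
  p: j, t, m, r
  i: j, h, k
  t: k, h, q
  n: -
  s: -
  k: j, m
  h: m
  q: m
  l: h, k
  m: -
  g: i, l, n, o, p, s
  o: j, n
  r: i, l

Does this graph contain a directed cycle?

No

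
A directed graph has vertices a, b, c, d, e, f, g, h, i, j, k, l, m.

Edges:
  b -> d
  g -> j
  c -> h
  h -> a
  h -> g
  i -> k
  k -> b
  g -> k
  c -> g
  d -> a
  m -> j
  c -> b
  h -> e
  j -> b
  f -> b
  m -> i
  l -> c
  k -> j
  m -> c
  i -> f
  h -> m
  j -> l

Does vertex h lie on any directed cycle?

Yes

h is on a cycle iff h can reach itself via ≥1 edge.
h → m → c → h — yes.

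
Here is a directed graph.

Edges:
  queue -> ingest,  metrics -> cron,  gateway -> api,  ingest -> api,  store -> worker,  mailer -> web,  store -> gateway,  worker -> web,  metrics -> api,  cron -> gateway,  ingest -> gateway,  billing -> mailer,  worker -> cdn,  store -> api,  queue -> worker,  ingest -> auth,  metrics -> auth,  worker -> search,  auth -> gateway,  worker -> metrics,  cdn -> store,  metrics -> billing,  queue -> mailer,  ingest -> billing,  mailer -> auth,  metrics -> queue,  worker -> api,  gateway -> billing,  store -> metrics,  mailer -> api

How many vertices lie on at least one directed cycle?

9

A vertex is on a directed cycle iff it belongs to a strongly connected component of size ≥ 2 (or has a self-loop).
The vertices on cycles are {cdn, auth, queue, store, mailer, worker, billing, gateway, metrics} — 9 in total.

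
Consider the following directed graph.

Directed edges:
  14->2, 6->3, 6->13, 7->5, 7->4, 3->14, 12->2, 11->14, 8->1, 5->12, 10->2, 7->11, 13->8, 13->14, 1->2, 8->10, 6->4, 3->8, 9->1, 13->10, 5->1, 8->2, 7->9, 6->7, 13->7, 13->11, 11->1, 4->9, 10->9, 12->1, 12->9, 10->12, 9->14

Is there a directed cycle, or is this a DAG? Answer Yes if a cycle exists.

No

DFS with white/gray/black marking, starting from 1:
1 gray
  2 gray
  2 black
1 black
3 gray
  14 gray
    14→2: 2 black — skip
  14 black
  8 gray
    10 gray
      10→2: 2 black — skip
      12 gray
        12→2: 2 black — skip
        12→1: 1 black — skip
        9 gray
          9→1: 1 black — skip
          9→14: 14 black — skip
        9 black
      12 black
      10→9: 9 black — skip
    10 black
    8→2: 2 black — skip
    8→1: 1 black — skip
  8 black
3 black
4 gray
  4→9: 9 black — skip
4 black
5 gray
  5→12: 12 black — skip
  5→1: 1 black — skip
5 black
6 gray
  6→4: 4 black — skip
  6→3: 3 black — skip
  13 gray
    13→14: 14 black — skip
    7 gray
      11 gray
        11→14: 14 black — skip
        11→1: 1 black — skip
      11 black
      7→9: 9 black — skip
      7→4: 4 black — skip
      7→5: 5 black — skip
    7 black
    13→8: 8 black — skip
    13→11: 11 black — skip
    13→10: 10 black — skip
  13 black
  6→7: 7 black — skip
6 black
Every edge goes to a white or black vertex — no back edge, so the graph is acyclic.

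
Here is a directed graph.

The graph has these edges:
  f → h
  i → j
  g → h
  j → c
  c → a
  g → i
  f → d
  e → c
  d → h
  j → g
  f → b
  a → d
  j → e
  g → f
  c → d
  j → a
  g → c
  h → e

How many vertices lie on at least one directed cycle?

A vertex is on a directed cycle iff it belongs to a strongly connected component of size ≥ 2 (or has a self-loop).
The vertices on cycles are {a, c, d, e, g, h, i, j} — 8 in total.

8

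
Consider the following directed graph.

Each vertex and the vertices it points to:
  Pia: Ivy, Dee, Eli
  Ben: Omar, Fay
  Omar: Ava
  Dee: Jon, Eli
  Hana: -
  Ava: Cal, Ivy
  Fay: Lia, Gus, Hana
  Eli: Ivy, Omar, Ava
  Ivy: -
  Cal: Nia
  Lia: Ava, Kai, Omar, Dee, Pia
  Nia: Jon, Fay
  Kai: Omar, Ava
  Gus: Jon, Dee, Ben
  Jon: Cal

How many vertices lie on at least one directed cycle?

13

A vertex is on a directed cycle iff it belongs to a strongly connected component of size ≥ 2 (or has a self-loop).
The vertices on cycles are {Ava, Ben, Cal, Dee, Eli, Fay, Gus, Jon, Kai, Lia, Nia, Pia, Omar} — 13 in total.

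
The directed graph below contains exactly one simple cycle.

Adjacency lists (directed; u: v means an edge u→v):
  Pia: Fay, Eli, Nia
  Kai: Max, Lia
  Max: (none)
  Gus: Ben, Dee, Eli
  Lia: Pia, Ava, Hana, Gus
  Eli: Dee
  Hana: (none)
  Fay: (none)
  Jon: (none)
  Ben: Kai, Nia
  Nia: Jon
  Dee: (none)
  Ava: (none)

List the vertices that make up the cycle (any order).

DFS with gray/black marking from Lia:
Lia gray
  Pia gray
    Fay gray
    Fay black
    Eli gray
      Dee gray
      Dee black
    Eli black
    Nia gray
      Jon gray
      Jon black
    Nia black
  Pia black
  Ava gray
  Ava black
  Hana gray
  Hana black
  Gus gray
    Ben gray
      Kai gray
        Max gray
        Max black
        Kai→Lia: Lia is gray → back edge
Back edge closes the cycle Lia → Gus → Ben → Kai → Lia; its vertices are {Ben, Gus, Kai, Lia}.

Ben, Gus, Kai, Lia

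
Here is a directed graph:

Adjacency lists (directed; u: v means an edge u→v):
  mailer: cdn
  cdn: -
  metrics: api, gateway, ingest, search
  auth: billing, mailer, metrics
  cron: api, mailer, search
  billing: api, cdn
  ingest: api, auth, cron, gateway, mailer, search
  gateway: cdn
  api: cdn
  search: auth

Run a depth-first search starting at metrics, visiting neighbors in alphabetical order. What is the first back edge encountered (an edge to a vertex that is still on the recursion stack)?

DFS from metrics (visiting neighbors in alphabetical order); mark gray on enter, black on exit:
metrics gray
  api gray
    cdn gray
    cdn black
  api black
  gateway gray
    gateway→cdn: cdn black — skip
  gateway black
  ingest gray
    ingest→api: api black — skip
    auth gray
      billing gray
        billing→api: api black — skip
        billing→cdn: cdn black — skip
      billing black
      mailer gray
        mailer→cdn: cdn black — skip
      mailer black
      auth→metrics: metrics is gray → back edge
First back edge: auth → metrics.

auth→metrics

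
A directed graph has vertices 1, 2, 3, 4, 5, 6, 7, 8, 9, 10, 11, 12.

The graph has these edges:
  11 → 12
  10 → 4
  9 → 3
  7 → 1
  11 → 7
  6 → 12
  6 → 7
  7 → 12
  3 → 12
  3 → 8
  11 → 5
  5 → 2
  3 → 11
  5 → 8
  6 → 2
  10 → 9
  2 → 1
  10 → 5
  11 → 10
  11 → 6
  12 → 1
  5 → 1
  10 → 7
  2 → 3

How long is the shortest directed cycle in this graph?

For each vertex v, BFS finds the shortest path from v back to v.
The shortest such closed walk is 11 → 10 → 9 → 3 → 11, length 4.

4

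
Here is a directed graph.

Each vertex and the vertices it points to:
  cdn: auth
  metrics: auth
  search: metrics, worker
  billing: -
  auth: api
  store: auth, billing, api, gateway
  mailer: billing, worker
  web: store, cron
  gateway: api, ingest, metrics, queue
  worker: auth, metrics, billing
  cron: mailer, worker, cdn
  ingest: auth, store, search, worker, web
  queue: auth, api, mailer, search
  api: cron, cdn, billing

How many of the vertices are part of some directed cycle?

11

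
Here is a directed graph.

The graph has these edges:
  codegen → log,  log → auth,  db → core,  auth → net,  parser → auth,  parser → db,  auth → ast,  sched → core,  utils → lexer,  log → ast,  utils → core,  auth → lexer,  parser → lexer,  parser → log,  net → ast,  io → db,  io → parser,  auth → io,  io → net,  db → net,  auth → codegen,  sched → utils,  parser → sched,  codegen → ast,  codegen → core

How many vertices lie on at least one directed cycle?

5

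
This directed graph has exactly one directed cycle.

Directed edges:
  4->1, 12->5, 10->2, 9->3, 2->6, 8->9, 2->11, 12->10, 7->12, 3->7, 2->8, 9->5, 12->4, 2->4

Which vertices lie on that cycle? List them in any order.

DFS with gray/black marking from 12:
12 gray
  10 gray
    2 gray
      8 gray
        9 gray
          3 gray
            7 gray
              7→12: 12 is gray → back edge
Back edge closes the cycle 12 → 10 → 2 → 8 → 9 → 3 → 7 → 12; its vertices are {2, 3, 7, 8, 9, 10, 12}.

2, 3, 7, 8, 9, 10, 12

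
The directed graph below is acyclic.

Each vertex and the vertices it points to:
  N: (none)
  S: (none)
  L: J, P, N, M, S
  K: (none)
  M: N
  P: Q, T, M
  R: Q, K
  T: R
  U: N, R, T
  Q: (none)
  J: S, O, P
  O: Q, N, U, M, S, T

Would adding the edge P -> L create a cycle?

Yes

Adding P→L creates a cycle iff L can already reach P.
Path from L: L → P.
So L → … → P → L is a cycle.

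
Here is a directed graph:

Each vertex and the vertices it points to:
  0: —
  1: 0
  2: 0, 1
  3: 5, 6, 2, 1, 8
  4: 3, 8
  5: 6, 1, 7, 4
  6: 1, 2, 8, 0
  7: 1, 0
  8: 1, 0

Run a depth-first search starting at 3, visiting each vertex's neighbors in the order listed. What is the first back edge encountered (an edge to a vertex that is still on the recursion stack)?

4->3

DFS from 3 (visiting each vertex's neighbors in the order listed); mark gray on enter, black on exit:
3 gray
  5 gray
    6 gray
      1 gray
        0 gray
        0 black
      1 black
      2 gray
        2→0: 0 black — skip
        2→1: 1 black — skip
      2 black
      8 gray
        8→1: 1 black — skip
        8→0: 0 black — skip
      8 black
      6→0: 0 black — skip
    6 black
    5→1: 1 black — skip
    7 gray
      7→1: 1 black — skip
      7→0: 0 black — skip
    7 black
    4 gray
      4→3: 3 is gray → back edge
First back edge: 4 → 3.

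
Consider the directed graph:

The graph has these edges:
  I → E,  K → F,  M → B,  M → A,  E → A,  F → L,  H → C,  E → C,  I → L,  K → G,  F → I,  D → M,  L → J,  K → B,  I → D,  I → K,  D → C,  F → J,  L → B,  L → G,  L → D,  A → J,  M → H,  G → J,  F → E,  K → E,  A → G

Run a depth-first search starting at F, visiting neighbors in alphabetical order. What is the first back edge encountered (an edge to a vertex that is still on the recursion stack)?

K->F

DFS from F (visiting neighbors in alphabetical order); mark gray on enter, black on exit:
F gray
  E gray
    A gray
      G gray
        J gray
        J black
      G black
      A→J: J black — skip
    A black
    C gray
    C black
  E black
  I gray
    D gray
      D→C: C black — skip
      M gray
        M→A: A black — skip
        B gray
        B black
        H gray
          H→C: C black — skip
        H black
      M black
    D black
    I→E: E black — skip
    K gray
      K→B: B black — skip
      K→E: E black — skip
      K→F: F is gray → back edge
First back edge: K → F.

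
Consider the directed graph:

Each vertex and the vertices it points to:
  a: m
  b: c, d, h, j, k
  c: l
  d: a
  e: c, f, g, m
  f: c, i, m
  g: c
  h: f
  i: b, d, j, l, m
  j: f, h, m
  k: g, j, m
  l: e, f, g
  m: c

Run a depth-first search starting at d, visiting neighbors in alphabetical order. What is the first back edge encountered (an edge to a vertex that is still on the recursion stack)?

DFS from d (visiting neighbors in alphabetical order); mark gray on enter, black on exit:
d gray
  a gray
    m gray
      c gray
        l gray
          e gray
            e→c: c is gray → back edge
First back edge: e → c.

e→c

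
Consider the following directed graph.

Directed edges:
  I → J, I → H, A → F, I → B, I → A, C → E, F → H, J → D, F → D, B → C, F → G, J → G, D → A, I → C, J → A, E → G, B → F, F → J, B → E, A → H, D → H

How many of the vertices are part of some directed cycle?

A vertex is on a directed cycle iff it belongs to a strongly connected component of size ≥ 2 (or has a self-loop).
The vertices on cycles are {A, D, F, J} — 4 in total.

4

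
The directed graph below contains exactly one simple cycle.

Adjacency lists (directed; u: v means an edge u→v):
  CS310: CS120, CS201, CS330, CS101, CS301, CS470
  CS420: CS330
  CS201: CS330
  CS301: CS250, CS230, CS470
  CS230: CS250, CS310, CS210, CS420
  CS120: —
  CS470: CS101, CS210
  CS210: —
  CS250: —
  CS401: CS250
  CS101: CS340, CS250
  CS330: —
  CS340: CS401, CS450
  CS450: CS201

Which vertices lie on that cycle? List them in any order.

CS230, CS301, CS310

DFS with gray/black marking from CS310:
CS310 gray
  CS120 gray
  CS120 black
  CS201 gray
    CS330 gray
    CS330 black
  CS201 black
  CS310→CS330: CS330 black — skip
  CS101 gray
    CS340 gray
      CS401 gray
        CS250 gray
        CS250 black
      CS401 black
      CS450 gray
        CS450→CS201: CS201 black — skip
      CS450 black
    CS340 black
    CS101→CS250: CS250 black — skip
  CS101 black
  CS301 gray
    CS301→CS250: CS250 black — skip
    CS230 gray
      CS230→CS250: CS250 black — skip
      CS230→CS310: CS310 is gray → back edge
Back edge closes the cycle CS310 → CS301 → CS230 → CS310; its vertices are {CS230, CS301, CS310}.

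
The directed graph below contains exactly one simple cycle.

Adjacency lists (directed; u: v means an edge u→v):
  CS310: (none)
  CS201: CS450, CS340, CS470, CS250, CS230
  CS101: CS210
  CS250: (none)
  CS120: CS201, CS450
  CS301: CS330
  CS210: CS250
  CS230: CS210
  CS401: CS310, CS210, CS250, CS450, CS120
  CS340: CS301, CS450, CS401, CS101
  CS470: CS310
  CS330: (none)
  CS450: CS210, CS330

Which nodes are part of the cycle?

DFS with gray/black marking from CS201:
CS201 gray
  CS450 gray
    CS210 gray
      CS250 gray
      CS250 black
    CS210 black
    CS330 gray
    CS330 black
  CS450 black
  CS340 gray
    CS301 gray
      CS301→CS330: CS330 black — skip
    CS301 black
    CS340→CS450: CS450 black — skip
    CS401 gray
      CS310 gray
      CS310 black
      CS401→CS210: CS210 black — skip
      CS401→CS250: CS250 black — skip
      CS401→CS450: CS450 black — skip
      CS120 gray
        CS120→CS201: CS201 is gray → back edge
Back edge closes the cycle CS201 → CS340 → CS401 → CS120 → CS201; its vertices are {CS120, CS201, CS340, CS401}.

CS120, CS201, CS340, CS401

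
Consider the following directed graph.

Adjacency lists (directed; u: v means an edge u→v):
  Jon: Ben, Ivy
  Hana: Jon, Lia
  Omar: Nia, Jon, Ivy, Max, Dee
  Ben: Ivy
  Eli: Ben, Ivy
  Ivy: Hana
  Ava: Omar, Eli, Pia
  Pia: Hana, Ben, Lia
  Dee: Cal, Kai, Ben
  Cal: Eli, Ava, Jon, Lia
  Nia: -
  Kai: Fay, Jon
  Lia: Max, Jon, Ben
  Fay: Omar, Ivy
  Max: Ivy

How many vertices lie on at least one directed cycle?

A vertex is on a directed cycle iff it belongs to a strongly connected component of size ≥ 2 (or has a self-loop).
The vertices on cycles are {Ava, Ben, Cal, Dee, Fay, Ivy, Jon, Kai, Lia, Max, Hana, Omar} — 12 in total.

12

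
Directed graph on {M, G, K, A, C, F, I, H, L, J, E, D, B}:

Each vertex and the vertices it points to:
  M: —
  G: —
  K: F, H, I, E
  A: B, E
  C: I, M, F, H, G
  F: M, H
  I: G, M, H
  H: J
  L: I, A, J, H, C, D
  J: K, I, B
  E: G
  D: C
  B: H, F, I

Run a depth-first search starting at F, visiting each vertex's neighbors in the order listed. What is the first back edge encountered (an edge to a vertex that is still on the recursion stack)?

DFS from F (visiting each vertex's neighbors in the order listed); mark gray on enter, black on exit:
F gray
  M gray
  M black
  H gray
    J gray
      K gray
        K→F: F is gray → back edge
First back edge: K → F.

K→F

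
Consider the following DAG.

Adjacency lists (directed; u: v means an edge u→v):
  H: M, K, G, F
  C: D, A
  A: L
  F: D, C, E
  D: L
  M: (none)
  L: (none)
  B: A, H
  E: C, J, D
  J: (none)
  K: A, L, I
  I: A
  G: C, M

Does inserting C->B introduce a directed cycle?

Yes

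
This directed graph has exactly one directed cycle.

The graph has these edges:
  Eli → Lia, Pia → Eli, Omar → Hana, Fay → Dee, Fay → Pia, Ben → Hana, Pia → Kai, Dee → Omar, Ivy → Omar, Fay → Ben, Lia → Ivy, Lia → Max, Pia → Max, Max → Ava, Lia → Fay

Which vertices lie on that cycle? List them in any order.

DFS with gray/black marking from Lia:
Lia gray
  Ivy gray
    Omar gray
      Hana gray
      Hana black
    Omar black
  Ivy black
  Max gray
    Ava gray
    Ava black
  Max black
  Fay gray
    Pia gray
      Eli gray
        Eli→Lia: Lia is gray → back edge
Back edge closes the cycle Lia → Fay → Pia → Eli → Lia; its vertices are {Eli, Fay, Lia, Pia}.

Eli, Fay, Lia, Pia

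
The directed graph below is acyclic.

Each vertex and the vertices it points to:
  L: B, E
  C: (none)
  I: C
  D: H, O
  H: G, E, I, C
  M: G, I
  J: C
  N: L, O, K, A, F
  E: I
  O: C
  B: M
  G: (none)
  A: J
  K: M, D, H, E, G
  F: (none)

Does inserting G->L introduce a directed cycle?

Yes

Adding G→L creates a cycle iff L can already reach G.
Path from L: L → B → M → G.
So L → … → G → L is a cycle.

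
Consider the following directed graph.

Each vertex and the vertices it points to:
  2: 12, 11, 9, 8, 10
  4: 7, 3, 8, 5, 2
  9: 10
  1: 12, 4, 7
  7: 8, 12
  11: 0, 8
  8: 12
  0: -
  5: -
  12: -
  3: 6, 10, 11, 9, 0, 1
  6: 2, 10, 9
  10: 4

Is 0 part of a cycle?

No

0 lies on a cycle iff there is a path from 0 back to itself.
Exploring from 0, it never reaches itself; equivalently, its strongly connected component is a singleton.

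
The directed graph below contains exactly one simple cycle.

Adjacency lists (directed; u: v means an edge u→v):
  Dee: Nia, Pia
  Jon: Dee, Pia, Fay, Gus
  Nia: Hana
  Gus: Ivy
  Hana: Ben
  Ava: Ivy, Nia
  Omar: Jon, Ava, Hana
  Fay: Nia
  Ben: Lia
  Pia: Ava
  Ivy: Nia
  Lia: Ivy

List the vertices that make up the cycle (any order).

Ben, Ivy, Lia, Nia, Hana

DFS with gray/black marking from Hana:
Hana gray
  Ben gray
    Lia gray
      Ivy gray
        Nia gray
          Nia→Hana: Hana is gray → back edge
Back edge closes the cycle Hana → Ben → Lia → Ivy → Nia → Hana; its vertices are {Ben, Ivy, Lia, Nia, Hana}.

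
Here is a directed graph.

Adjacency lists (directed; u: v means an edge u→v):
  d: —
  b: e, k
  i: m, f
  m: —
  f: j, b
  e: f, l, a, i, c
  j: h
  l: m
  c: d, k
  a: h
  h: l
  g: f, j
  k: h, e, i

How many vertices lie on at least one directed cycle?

6

A vertex is on a directed cycle iff it belongs to a strongly connected component of size ≥ 2 (or has a self-loop).
The vertices on cycles are {b, c, e, f, i, k} — 6 in total.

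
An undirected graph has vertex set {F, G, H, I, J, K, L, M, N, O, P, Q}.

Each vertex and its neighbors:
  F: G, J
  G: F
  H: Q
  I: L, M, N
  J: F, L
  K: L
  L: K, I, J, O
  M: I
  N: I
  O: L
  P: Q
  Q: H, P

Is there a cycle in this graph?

No

DFS, tracking each vertex's parent; an edge to a visited non-parent vertex closes a cycle.
Start from F:
visit F (parent –)
  visit G (parent F)
    G–F: parent, skip
  visit J (parent F)
    J–F: parent, skip
    visit L (parent J)
      visit K (parent L)
        K–L: parent, skip
      visit I (parent L)
        I–L: parent, skip
        visit M (parent I)
          M–I: parent, skip
        visit N (parent I)
          N–I: parent, skip
      L–J: parent, skip
      visit O (parent L)
        O–L: parent, skip
visit H (parent –)
  visit Q (parent H)
    Q–H: parent, skip
    visit P (parent Q)
      P–Q: parent, skip
No non-parent visited neighbor found — the graph is a forest.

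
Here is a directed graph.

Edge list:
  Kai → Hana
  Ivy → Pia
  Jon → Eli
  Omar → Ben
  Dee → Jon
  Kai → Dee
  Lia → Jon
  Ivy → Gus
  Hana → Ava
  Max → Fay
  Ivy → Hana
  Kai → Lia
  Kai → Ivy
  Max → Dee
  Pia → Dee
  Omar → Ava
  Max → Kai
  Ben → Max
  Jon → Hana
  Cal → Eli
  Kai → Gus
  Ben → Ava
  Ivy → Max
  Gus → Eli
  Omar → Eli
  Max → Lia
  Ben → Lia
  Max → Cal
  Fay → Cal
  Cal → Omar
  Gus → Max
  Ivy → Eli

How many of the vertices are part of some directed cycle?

A vertex is on a directed cycle iff it belongs to a strongly connected component of size ≥ 2 (or has a self-loop).
The vertices on cycles are {Ben, Cal, Fay, Gus, Ivy, Kai, Max, Omar} — 8 in total.

8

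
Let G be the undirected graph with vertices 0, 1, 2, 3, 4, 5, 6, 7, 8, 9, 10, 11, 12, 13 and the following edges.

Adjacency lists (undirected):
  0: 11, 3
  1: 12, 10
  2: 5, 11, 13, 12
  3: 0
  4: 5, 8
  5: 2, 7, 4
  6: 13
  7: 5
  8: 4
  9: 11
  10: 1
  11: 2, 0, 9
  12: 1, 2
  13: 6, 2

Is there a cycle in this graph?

DFS, tracking each vertex's parent; an edge to a visited non-parent vertex closes a cycle.
Start from 2:
visit 2 (parent –)
  visit 5 (parent 2)
    5–2: parent, skip
    visit 7 (parent 5)
      7–5: parent, skip
    visit 4 (parent 5)
      4–5: parent, skip
      visit 8 (parent 4)
        8–4: parent, skip
  visit 11 (parent 2)
    11–2: parent, skip
    visit 0 (parent 11)
      0–11: parent, skip
      visit 3 (parent 0)
        3–0: parent, skip
    visit 9 (parent 11)
      9–11: parent, skip
  visit 13 (parent 2)
    visit 6 (parent 13)
      6–13: parent, skip
    13–2: parent, skip
  visit 12 (parent 2)
    visit 1 (parent 12)
      1–12: parent, skip
      visit 10 (parent 1)
        10–1: parent, skip
    12–2: parent, skip
No non-parent visited neighbor found — the graph is a forest.

No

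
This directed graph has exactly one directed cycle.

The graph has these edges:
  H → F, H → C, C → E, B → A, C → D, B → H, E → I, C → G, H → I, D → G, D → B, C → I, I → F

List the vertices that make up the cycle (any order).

DFS with gray/black marking from H:
H gray
  F gray
  F black
  I gray
    I→F: F black — skip
  I black
  C gray
    E gray
      E→I: I black — skip
    E black
    G gray
    G black
    D gray
      D→G: G black — skip
      B gray
        A gray
        A black
        B→H: H is gray → back edge
Back edge closes the cycle H → C → D → B → H; its vertices are {B, C, D, H}.

B, C, D, H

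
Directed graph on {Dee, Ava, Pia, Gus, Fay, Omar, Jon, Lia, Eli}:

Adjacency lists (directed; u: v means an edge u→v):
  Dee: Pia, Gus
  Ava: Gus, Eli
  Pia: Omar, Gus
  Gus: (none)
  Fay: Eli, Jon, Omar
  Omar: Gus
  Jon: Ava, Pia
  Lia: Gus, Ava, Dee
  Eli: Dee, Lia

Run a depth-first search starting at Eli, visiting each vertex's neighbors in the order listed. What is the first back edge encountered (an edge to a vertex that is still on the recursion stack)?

Ava→Eli

DFS from Eli (visiting each vertex's neighbors in the order listed); mark gray on enter, black on exit:
Eli gray
  Dee gray
    Pia gray
      Omar gray
        Gus gray
        Gus black
      Omar black
      Pia→Gus: Gus black — skip
    Pia black
    Dee→Gus: Gus black — skip
  Dee black
  Lia gray
    Lia→Gus: Gus black — skip
    Ava gray
      Ava→Gus: Gus black — skip
      Ava→Eli: Eli is gray → back edge
First back edge: Ava → Eli.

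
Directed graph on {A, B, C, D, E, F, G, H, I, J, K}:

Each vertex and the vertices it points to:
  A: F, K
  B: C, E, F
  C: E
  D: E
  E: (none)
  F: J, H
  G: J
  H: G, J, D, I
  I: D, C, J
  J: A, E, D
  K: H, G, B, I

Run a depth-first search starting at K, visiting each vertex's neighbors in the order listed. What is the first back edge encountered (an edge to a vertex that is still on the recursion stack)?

DFS from K (visiting each vertex's neighbors in the order listed); mark gray on enter, black on exit:
K gray
  H gray
    G gray
      J gray
        A gray
          F gray
            F→J: J is gray → back edge
First back edge: F → J.

F→J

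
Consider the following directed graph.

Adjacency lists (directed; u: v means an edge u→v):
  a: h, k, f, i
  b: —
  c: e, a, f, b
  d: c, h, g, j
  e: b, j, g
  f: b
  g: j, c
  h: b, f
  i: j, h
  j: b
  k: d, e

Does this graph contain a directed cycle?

DFS with white/gray/black marking, starting from a:
a gray
  h gray
    b gray
    b black
    f gray
      f→b: b black — skip
    f black
  h black
  k gray
    d gray
      c gray
        e gray
          e→b: b black — skip
          j gray
            j→b: b black — skip
          j black
          g gray
            g→j: j black — skip
            g→c: c is gray → back edge
Back edge found, so a cycle exists: c → e → g → c.

Yes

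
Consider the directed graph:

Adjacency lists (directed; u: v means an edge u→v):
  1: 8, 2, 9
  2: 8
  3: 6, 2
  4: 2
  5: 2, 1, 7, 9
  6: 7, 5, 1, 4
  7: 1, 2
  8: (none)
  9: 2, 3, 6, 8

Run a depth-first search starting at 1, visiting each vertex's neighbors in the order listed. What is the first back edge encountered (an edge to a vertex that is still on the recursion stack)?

DFS from 1 (visiting each vertex's neighbors in the order listed); mark gray on enter, black on exit:
1 gray
  8 gray
  8 black
  2 gray
    2→8: 8 black — skip
  2 black
  9 gray
    9→2: 2 black — skip
    3 gray
      6 gray
        7 gray
          7→1: 1 is gray → back edge
First back edge: 7 → 1.

7→1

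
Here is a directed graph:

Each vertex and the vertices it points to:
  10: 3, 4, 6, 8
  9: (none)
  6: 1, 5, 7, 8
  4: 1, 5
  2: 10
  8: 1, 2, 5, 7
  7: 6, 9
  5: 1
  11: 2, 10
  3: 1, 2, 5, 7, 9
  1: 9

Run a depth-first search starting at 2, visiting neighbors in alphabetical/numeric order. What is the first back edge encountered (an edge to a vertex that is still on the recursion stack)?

3->2

DFS from 2 (visiting neighbors in alphabetical/numeric order); mark gray on enter, black on exit:
2 gray
  10 gray
    3 gray
      1 gray
        9 gray
        9 black
      1 black
      3→2: 2 is gray → back edge
First back edge: 3 → 2.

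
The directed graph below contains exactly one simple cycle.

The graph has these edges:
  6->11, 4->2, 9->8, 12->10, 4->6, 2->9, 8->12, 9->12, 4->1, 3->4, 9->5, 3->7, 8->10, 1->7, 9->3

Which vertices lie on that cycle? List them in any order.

2, 3, 4, 9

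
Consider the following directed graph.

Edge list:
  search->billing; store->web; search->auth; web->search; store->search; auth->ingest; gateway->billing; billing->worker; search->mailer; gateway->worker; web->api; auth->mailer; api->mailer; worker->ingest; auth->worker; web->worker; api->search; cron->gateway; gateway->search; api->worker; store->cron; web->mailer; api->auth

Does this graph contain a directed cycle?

No

DFS with white/gray/black marking, starting from gateway:
gateway gray
  billing gray
    worker gray
      ingest gray
      ingest black
    worker black
  billing black
  search gray
    mailer gray
    mailer black
    search→billing: billing black — skip
    auth gray
      auth→mailer: mailer black — skip
      auth→ingest: ingest black — skip
      auth→worker: worker black — skip
    auth black
  search black
  gateway→worker: worker black — skip
gateway black
web gray
  web→search: search black — skip
  web→worker: worker black — skip
  web→mailer: mailer black — skip
  api gray
    api→search: search black — skip
    api→mailer: mailer black — skip
    api→auth: auth black — skip
    api→worker: worker black — skip
  api black
web black
cron gray
  cron→gateway: gateway black — skip
cron black
store gray
  store→web: web black — skip
  store→search: search black — skip
  store→cron: cron black — skip
store black
Every edge goes to a white or black vertex — no back edge, so the graph is acyclic.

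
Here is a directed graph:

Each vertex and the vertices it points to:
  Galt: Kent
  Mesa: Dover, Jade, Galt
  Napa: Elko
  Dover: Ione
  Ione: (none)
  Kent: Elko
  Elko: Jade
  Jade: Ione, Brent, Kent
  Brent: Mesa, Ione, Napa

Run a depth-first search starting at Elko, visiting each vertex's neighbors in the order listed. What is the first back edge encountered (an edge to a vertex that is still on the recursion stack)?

Mesa→Jade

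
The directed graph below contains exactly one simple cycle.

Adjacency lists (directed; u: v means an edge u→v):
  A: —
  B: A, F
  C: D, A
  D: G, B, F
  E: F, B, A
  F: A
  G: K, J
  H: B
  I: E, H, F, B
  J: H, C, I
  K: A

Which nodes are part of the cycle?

C, D, G, J

DFS with gray/black marking from G:
G gray
  K gray
    A gray
    A black
  K black
  J gray
    H gray
      B gray
        B→A: A black — skip
        F gray
          F→A: A black — skip
        F black
      B black
    H black
    C gray
      D gray
        D→G: G is gray → back edge
Back edge closes the cycle G → J → C → D → G; its vertices are {C, D, G, J}.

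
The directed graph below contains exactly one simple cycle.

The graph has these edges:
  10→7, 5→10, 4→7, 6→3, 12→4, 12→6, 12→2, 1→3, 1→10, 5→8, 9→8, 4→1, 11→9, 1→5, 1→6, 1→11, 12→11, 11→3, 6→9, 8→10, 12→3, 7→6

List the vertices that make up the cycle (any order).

6, 7, 8, 9, 10

DFS with gray/black marking from 7:
7 gray
  6 gray
    9 gray
      8 gray
        10 gray
          10→7: 7 is gray → back edge
Back edge closes the cycle 7 → 6 → 9 → 8 → 10 → 7; its vertices are {6, 7, 8, 9, 10}.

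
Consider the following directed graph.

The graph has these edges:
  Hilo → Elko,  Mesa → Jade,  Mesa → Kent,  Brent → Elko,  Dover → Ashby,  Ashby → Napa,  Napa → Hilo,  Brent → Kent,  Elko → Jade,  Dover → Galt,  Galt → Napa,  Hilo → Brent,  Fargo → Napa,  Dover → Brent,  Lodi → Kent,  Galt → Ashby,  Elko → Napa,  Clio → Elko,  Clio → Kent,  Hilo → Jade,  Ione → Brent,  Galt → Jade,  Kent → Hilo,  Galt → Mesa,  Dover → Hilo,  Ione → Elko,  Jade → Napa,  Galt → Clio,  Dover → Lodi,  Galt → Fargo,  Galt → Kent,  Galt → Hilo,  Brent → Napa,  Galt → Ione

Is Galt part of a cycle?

No

Galt lies on a cycle iff there is a path from Galt back to itself.
Exploring from Galt, it never reaches itself; equivalently, its strongly connected component is a singleton.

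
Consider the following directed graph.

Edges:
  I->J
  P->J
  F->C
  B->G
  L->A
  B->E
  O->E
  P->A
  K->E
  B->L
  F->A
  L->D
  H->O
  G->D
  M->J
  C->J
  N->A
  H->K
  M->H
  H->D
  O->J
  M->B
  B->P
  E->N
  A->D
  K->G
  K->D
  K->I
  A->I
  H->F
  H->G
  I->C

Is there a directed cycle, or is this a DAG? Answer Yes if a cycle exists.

No

DFS with white/gray/black marking, starting from B:
B gray
  P gray
    A gray
      I gray
        J gray
        J black
        C gray
          C→J: J black — skip
        C black
      I black
      D gray
      D black
    A black
    P→J: J black — skip
  P black
  L gray
    L→A: A black — skip
    L→D: D black — skip
  L black
  G gray
    G→D: D black — skip
  G black
  E gray
    N gray
      N→A: A black — skip
    N black
  E black
B black
F gray
  F→C: C black — skip
  F→A: A black — skip
F black
H gray
  H→F: F black — skip
  O gray
    O→J: J black — skip
    O→E: E black — skip
  O black
  H→G: G black — skip
  H→D: D black — skip
  K gray
    K→E: E black — skip
    K→D: D black — skip
    K→G: G black — skip
    K→I: I black — skip
  K black
H black
M gray
  M→B: B black — skip
  M→H: H black — skip
  M→J: J black — skip
M black
Every edge goes to a white or black vertex — no back edge, so the graph is acyclic.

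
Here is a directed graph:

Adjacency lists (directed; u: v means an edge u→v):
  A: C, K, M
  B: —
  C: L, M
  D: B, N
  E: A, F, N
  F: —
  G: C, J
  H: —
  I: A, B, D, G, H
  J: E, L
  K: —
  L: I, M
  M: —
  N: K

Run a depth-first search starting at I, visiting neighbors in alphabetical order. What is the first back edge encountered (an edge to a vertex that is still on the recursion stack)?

L→I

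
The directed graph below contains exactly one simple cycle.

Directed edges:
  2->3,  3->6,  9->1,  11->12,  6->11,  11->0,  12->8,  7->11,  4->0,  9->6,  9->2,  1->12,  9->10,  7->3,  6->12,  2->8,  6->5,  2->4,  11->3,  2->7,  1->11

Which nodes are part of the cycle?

3, 6, 11

DFS with gray/black marking from 6:
6 gray
  5 gray
  5 black
  11 gray
    12 gray
      8 gray
      8 black
    12 black
    0 gray
    0 black
    3 gray
      3→6: 6 is gray → back edge
Back edge closes the cycle 6 → 11 → 3 → 6; its vertices are {3, 6, 11}.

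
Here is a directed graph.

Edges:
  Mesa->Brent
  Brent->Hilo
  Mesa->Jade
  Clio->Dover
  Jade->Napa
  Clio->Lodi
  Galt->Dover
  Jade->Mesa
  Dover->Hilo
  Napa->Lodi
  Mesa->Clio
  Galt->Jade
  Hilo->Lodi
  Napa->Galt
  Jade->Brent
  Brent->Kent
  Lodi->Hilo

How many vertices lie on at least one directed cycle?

6

A vertex is on a directed cycle iff it belongs to a strongly connected component of size ≥ 2 (or has a self-loop).
The vertices on cycles are {Galt, Hilo, Jade, Lodi, Mesa, Napa} — 6 in total.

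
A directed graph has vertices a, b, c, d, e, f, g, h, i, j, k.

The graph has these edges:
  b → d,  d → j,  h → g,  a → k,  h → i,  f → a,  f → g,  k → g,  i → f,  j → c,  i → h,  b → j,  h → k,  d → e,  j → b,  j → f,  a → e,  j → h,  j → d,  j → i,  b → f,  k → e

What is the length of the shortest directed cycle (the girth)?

2

For each vertex v, BFS finds the shortest path from v back to v.
The shortest such closed walk is b → j → b, length 2.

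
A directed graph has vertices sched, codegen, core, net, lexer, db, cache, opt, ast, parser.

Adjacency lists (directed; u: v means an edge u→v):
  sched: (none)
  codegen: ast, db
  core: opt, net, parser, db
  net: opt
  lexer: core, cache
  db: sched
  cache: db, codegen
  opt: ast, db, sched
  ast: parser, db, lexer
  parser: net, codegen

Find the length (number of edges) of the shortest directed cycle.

For each vertex v, BFS finds the shortest path from v back to v.
The shortest such closed walk is parser → codegen → ast → parser, length 3.

3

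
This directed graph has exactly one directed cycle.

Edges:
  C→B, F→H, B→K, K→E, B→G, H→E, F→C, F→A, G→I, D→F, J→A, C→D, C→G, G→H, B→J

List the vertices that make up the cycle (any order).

C, D, F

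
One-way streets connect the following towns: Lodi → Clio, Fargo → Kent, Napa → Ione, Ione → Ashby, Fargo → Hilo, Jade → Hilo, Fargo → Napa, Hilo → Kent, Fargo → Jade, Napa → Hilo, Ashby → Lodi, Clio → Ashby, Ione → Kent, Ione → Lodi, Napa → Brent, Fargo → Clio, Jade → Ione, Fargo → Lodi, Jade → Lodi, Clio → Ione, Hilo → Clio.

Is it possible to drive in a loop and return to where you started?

Yes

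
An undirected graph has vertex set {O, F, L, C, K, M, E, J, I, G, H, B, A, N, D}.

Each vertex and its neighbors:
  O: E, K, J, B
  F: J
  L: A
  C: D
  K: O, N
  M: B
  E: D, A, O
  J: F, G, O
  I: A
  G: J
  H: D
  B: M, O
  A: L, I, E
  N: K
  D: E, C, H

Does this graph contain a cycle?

DFS, tracking each vertex's parent; an edge to a visited non-parent vertex closes a cycle.
Start from C:
visit C (parent –)
  visit D (parent C)
    visit E (parent D)
      E–D: parent, skip
      visit A (parent E)
        visit L (parent A)
          L–A: parent, skip
        visit I (parent A)
          I–A: parent, skip
        A–E: parent, skip
      visit O (parent E)
        O–E: parent, skip
        visit K (parent O)
          K–O: parent, skip
          visit N (parent K)
            N–K: parent, skip
        visit J (parent O)
          visit F (parent J)
            F–J: parent, skip
          visit G (parent J)
            G–J: parent, skip
          J–O: parent, skip
        visit B (parent O)
          visit M (parent B)
            M–B: parent, skip
          B–O: parent, skip
    D–C: parent, skip
    visit H (parent D)
      H–D: parent, skip
No non-parent visited neighbor found — the graph is a forest.

No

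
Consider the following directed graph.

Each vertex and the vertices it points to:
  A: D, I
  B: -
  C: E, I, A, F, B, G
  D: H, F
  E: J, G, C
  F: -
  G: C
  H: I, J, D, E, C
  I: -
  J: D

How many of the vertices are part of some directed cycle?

A vertex is on a directed cycle iff it belongs to a strongly connected component of size ≥ 2 (or has a self-loop).
The vertices on cycles are {A, C, D, E, G, H, J} — 7 in total.

7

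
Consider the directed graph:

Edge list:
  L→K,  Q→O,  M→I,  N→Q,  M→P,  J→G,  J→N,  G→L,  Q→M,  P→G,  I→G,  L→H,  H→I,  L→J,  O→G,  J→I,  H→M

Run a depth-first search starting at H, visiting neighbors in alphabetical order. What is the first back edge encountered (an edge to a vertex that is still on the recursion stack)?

DFS from H (visiting neighbors in alphabetical order); mark gray on enter, black on exit:
H gray
  I gray
    G gray
      L gray
        L→H: H is gray → back edge
First back edge: L → H.

L→H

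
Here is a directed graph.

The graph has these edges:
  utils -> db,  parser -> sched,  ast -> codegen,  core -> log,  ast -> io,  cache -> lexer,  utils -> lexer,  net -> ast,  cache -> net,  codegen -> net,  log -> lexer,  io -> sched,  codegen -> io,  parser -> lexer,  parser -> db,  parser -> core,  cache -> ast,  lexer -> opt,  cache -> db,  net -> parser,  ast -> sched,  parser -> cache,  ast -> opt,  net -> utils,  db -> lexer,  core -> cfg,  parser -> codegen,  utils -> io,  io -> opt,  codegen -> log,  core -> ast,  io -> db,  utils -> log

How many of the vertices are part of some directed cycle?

6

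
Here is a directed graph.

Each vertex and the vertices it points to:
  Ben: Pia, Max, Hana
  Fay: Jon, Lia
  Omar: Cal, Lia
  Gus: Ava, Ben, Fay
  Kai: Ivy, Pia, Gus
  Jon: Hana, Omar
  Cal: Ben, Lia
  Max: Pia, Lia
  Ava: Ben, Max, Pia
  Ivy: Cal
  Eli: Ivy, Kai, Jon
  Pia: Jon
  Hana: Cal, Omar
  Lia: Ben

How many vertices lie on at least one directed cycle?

A vertex is on a directed cycle iff it belongs to a strongly connected component of size ≥ 2 (or has a self-loop).
The vertices on cycles are {Ben, Cal, Jon, Lia, Max, Pia, Hana, Omar} — 8 in total.

8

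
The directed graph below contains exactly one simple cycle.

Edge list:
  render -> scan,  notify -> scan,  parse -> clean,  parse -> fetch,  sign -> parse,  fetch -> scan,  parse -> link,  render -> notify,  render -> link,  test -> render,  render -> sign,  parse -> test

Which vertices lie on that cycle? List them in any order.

DFS with gray/black marking from sign:
sign gray
  parse gray
    link gray
    link black
    test gray
      render gray
        render→sign: sign is gray → back edge
Back edge closes the cycle sign → parse → test → render → sign; its vertices are {sign, test, parse, render}.

sign, test, parse, render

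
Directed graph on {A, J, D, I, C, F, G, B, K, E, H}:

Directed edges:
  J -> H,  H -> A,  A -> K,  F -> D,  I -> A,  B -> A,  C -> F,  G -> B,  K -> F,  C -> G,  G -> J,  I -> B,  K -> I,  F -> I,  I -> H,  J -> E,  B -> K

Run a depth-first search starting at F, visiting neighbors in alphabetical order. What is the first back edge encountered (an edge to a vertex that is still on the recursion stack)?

K→F

DFS from F (visiting neighbors in alphabetical order); mark gray on enter, black on exit:
F gray
  D gray
  D black
  I gray
    A gray
      K gray
        K→F: F is gray → back edge
First back edge: K → F.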